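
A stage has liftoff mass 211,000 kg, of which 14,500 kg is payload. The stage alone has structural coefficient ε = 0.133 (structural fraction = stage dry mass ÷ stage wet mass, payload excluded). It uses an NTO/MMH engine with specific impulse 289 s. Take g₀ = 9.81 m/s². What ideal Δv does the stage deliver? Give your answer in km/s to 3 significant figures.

Δv ≈ 4.67 km/s

Stage wet mass = m₀ − payload = 211,000 − 14,500 = 196,500 kg.
Stage dry mass = ε × stage wet mass = 0.133 × 196,500 = 26,134.5 kg.
Burnout mass m_f = stage dry + payload = 26,134.5 + 14,500 = 40,634.5 kg.
v_e = Isp · g₀ = 289 × 9.81 = 2835.1 m/s.
Δv = v_e · ln(211,000/40,634.5) = 2835.1 × ln(5.193) = 2835.1 × 1.6472 ≈ 4670 m/s.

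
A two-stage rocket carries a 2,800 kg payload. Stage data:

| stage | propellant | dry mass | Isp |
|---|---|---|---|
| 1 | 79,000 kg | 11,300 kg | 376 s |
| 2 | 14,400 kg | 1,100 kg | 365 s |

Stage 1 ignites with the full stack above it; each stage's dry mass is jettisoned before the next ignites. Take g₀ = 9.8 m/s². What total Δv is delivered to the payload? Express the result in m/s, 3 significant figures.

Δv ≈ 10300 m/s

Ignition mass of stage 1 = 79,000+11,300 + 14,400+1,100 + 2,800 = 108,600 kg.
Stage 1: m₀ = 108,600 kg, m_f = 108,600 − 79,000 = 29,600 kg; Δv = 376×9.8×ln(3.669) = 3684.8×1.2999 ≈ 4790 m/s.
Stage 2: m₀ = 18,300 kg, m_f = 18,300 − 14,400 = 3,900 kg; Δv = 365×9.8×ln(4.692) = 3577.0×1.5459 ≈ 5530 m/s.
Total Δv = 4790 + 5530 = 10320 m/s.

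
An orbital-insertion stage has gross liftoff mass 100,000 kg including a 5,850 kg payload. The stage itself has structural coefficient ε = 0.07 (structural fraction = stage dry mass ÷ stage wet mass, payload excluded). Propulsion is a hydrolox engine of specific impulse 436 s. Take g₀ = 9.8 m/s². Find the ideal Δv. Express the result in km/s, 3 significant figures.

Δv ≈ 8.91 km/s

Stage wet mass = m₀ − payload = 100,000 − 5,850 = 94,150 kg.
Stage dry mass = ε × stage wet mass = 0.07 × 94,150 = 6,590.5 kg.
Burnout mass m_f = stage dry + payload = 6,590.5 + 5,850 = 12,440.5 kg.
v_e = Isp · g₀ = 436 × 9.8 = 4272.8 m/s.
Δv = v_e · ln(100,000/12,440.5) = 4272.8 × ln(8.038) = 4272.8 × 2.0842 ≈ 8905 m/s.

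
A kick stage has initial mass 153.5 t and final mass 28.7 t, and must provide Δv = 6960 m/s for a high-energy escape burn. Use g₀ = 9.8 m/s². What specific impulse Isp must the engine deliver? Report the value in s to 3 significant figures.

Isp ≈ 424 s

ln(m₀/m_f) = ln(153500/28700) = ln(5.348) = 1.6768.
From the ideal rocket equation, v_e = Δv / ln(m₀/m_f) = 6960 / 1.6768 = 4150.8 m/s.
Isp = v_e / g₀ = 4150.8 / 9.8 = 423.5 s.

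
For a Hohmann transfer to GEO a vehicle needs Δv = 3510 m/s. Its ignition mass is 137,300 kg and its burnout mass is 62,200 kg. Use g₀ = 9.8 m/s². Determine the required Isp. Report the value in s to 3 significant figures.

ln(m₀/m_f) = ln(137300/62200) = ln(2.207) = 0.7918.
From the ideal rocket equation, v_e = Δv / ln(m₀/m_f) = 3510 / 0.7918 = 4432.9 m/s.
Isp = v_e / g₀ = 4432.9 / 9.8 = 452.3 s.

Isp ≈ 452 s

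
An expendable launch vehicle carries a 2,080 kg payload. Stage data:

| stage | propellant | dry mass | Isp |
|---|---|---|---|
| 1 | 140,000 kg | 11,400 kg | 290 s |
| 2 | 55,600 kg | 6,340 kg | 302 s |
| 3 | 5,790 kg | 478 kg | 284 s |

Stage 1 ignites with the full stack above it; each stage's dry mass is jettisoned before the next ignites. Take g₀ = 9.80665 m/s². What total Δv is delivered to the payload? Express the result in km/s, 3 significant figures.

Ignition mass of stage 1 = 140,000+11,400 + 55,600+6,340 + 5,790+478 + 2,080 = 221,688 kg.
Stage 1: m₀ = 221,688 kg, m_f = 221,688 − 140,000 = 81,688 kg; Δv = 290×9.80665×ln(2.714) = 2843.9×0.9984 ≈ 2839 m/s.
Stage 2: m₀ = 70,288 kg, m_f = 70,288 − 55,600 = 14,688 kg; Δv = 302×9.80665×ln(4.785) = 2961.6×1.5656 ≈ 4637 m/s.
Stage 3: m₀ = 8,348 kg, m_f = 8,348 − 5,790 = 2,558 kg; Δv = 284×9.80665×ln(3.263) = 2785.1×1.1828 ≈ 3294 m/s.
Total Δv = 2839 + 4637 + 3294 = 10770 m/s.

Δv ≈ 10.8 km/s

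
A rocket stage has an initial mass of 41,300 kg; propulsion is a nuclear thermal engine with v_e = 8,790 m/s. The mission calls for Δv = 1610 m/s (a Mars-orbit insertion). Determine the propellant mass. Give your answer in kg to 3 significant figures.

propellant mass ≈ 6910 kg

m₀/m_f = exp(Δv / v_e) = exp(1610 / 8790.0) = exp(0.1832) = 1.2010.
m_f = 41,300 / 1.2010 = 34,388 kg, so propellant = m₀ − m_f = 41,300 − 34,388 = 6,912 kg.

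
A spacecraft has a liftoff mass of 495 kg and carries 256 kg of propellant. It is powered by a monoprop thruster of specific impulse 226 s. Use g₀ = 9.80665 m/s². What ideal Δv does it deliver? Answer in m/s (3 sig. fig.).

v_e = Isp · g₀ = 226 × 9.80665 = 2216.3 m/s.
m_f = m₀ − m_prop = 495 − 256 = 239 kg.
Using Δv = v_e ln(m₀/m_f): Δv = v_e · ln(m₀/m_f) = 2216.3 × ln(2.071) = 2216.3 × 0.7281 ≈ 1613.7 m/s.

Δv ≈ 1610 m/s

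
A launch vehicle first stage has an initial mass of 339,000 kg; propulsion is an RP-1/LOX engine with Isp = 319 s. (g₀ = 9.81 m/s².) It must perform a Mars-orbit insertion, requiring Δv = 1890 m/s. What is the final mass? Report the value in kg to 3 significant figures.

final mass ≈ 185000 kg

v_e = Isp · g₀ = 319 × 9.81 = 3129.4 m/s.
Using Δv = v_e ln(m₀/m_f): m₀/m_f = exp(Δv / v_e) = exp(1890 / 3129.4) = exp(0.6040) = 1.8293.
m_f = m₀ / 1.8293 = 339,000 / 1.8293 = 185,317 kg.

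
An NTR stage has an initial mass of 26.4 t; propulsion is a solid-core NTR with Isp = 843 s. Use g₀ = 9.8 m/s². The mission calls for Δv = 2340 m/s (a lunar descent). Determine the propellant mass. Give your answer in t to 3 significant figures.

propellant mass ≈ 6.51 t

v_e = Isp · g₀ = 843 × 9.8 = 8261.4 m/s.
Using Δv = v_e ln(m₀/m_f): m₀/m_f = exp(Δv / v_e) = exp(2340 / 8261.4) = exp(0.2832) = 1.3274.
m_f = 26.4 / 1.3274 = 19.8885 t, so propellant = m₀ − m_f = 26.4 − 19.8885 = 6.5115 t.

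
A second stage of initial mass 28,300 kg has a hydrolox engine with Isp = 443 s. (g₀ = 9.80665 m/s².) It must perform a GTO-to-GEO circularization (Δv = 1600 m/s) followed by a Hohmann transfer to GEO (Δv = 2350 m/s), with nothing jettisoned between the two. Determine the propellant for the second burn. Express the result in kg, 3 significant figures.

propellant for the second burn ≈ 8180 kg

v_e = Isp · g₀ = 443 × 9.80665 = 4344.3 m/s.
After the first burn: m = 28300 × exp(−1600/4344.3) = 28300 × 0.69191 = 19,581.1 kg.
After the second burn: m = 19,581.1 × exp(−2350/4344.3) = 19,581.1 × 0.58220 = 11,400.1 kg.
Second-burn propellant = 19,581.1 − 11,400.1 = 8,181 kg.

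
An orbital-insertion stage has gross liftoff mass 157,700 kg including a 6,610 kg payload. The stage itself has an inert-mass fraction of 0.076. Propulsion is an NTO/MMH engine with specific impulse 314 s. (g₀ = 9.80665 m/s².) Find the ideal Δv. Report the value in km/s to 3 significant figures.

Stage wet mass = m₀ − payload = 157,700 − 6,610 = 151,090 kg.
Stage dry mass = ε × stage wet mass = 0.076 × 151,090 = 11,482.8 kg.
Burnout mass m_f = stage dry + payload = 11,482.8 + 6,610 = 18,092.8 kg.
v_e = Isp · g₀ = 314 × 9.80665 = 3079.3 m/s.
Δv = v_e · ln(157,700/18,092.8) = 3079.3 × ln(8.716) = 3079.3 × 2.1652 ≈ 6667 m/s.

Δv ≈ 6.67 km/s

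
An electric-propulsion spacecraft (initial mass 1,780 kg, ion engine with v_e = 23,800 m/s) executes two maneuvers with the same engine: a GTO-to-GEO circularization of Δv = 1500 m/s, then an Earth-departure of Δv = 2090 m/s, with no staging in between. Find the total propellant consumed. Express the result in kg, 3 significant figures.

total propellant consumed ≈ 249 kg

After the first burn: m = 1780 × exp(−1500/23800.0) = 1780 × 0.93892 = 1,671.28 kg.
After the second burn: m = 1,671.28 × exp(−2090/23800.0) = 1,671.28 × 0.91593 = 1,530.78 kg.
Total propellant = m₀ − m_final = 1780 − 1,530.78 = 249.22 kg.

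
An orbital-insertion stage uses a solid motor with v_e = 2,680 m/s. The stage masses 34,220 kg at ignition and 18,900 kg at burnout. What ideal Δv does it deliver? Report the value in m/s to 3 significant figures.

Δv ≈ 1590 m/s

From the ideal rocket equation, Δv = v_e · ln(m₀/m_f) = 2680.0 × ln(1.811) = 2680.0 × 0.5936 ≈ 1591.0 m/s.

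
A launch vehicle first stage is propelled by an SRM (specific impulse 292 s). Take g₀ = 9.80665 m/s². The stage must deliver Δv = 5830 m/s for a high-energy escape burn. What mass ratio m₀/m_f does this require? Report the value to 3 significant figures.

mass ratio ≈ 7.66

v_e = Isp · g₀ = 292 × 9.80665 = 2863.5 m/s.
m₀/m_f = exp(Δv / v_e) = exp(5830 / 2863.5) = exp(2.0359) = 7.6595.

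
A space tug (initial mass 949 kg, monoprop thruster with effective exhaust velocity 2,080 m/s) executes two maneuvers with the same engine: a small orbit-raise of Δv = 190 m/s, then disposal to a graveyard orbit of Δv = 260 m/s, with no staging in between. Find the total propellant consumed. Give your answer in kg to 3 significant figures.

After the first burn: m = 949 × exp(−190/2080.0) = 949 × 0.91270 = 866.152 kg.
After the second burn: m = 866.152 × exp(−260/2080.0) = 866.152 × 0.88250 = 764.379 kg.
Total propellant = m₀ − m_final = 949 − 764.379 = 184.621 kg.

total propellant consumed ≈ 185 kg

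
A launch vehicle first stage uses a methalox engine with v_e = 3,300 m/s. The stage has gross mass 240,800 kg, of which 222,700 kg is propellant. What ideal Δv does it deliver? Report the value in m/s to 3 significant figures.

Δv ≈ 8540 m/s

m_f = m₀ − m_prop = 240,800 − 222,700 = 18,100 kg.
Δv = v_e · ln(m₀/m_f) = 3300.0 × ln(13.3) = 3300.0 × 2.5881 ≈ 8540.6 m/s.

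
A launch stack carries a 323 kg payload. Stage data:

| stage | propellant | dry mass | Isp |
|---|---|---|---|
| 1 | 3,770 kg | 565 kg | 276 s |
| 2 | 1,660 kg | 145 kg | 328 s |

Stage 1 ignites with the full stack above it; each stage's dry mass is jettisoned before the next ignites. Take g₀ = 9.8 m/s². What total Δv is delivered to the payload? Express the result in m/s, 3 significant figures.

Ignition mass of stage 1 = 3,770+565 + 1,660+145 + 323 = 6,463 kg.
Stage 1: m₀ = 6,463 kg, m_f = 6,463 − 3,770 = 2,693 kg; Δv = 276×9.8×ln(2.4) = 2704.8×0.8754 ≈ 2368 m/s.
Stage 2: m₀ = 2,128 kg, m_f = 2,128 − 1,660 = 468 kg; Δv = 328×9.8×ln(4.547) = 3214.4×1.5145 ≈ 4868 m/s.
Total Δv = 2368 + 4868 = 7236 m/s.

Δv ≈ 7240 m/s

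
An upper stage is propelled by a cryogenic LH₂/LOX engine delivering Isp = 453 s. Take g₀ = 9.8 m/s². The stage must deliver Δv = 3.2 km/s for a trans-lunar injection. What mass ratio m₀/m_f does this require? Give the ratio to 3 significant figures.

v_e = Isp · g₀ = 453 × 9.8 = 4439.4 m/s.
By the Tsiolkovsky rocket equation, m₀/m_f = exp(Δv / v_e) = exp(3200 / 4439.4) = exp(0.7208) = 2.0561.

mass ratio ≈ 2.06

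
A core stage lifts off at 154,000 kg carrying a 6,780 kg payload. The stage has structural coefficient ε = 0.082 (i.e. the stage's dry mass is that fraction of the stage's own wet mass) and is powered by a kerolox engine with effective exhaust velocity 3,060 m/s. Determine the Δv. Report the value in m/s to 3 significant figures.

Δv ≈ 6430 m/s

Stage wet mass = m₀ − payload = 154,000 − 6,780 = 147,220 kg.
Stage dry mass = ε × stage wet mass = 0.082 × 147,220 = 12,072 kg.
Burnout mass m_f = stage dry + payload = 12,072 + 6,780 = 18,852 kg.
Δv = v_e · ln(154,000/18,852) = 3060.0 × ln(8.169) = 3060.0 × 2.1003 ≈ 6427 m/s.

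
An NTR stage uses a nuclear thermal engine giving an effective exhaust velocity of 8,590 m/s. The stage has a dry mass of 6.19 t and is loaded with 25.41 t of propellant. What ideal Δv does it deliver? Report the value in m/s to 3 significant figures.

m₀ = m_dry + m_prop = 6.19 + 25.41 = 31.6 t.
Δv = v_e · ln(m₀/m_f) = 8590.0 × ln(5.105) = 8590.0 × 1.6302 ≈ 14003.6 m/s.

Δv ≈ 14000 m/s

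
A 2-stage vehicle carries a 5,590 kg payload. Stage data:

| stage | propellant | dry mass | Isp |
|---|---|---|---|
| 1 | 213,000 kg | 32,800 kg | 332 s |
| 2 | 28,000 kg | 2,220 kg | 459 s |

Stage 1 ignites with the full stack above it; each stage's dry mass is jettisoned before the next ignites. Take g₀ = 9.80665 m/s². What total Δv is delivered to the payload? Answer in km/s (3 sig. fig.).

Ignition mass of stage 1 = 213,000+32,800 + 28,000+2,220 + 5,590 = 281,610 kg.
Stage 1: m₀ = 281,610 kg, m_f = 281,610 − 213,000 = 68,610 kg; Δv = 332×9.80665×ln(4.105) = 3255.8×1.4121 ≈ 4597 m/s.
Stage 2: m₀ = 35,810 kg, m_f = 35,810 − 28,000 = 7,810 kg; Δv = 459×9.80665×ln(4.585) = 4501.3×1.5228 ≈ 6855 m/s.
Total Δv = 4597 + 6855 = 11452 m/s.

Δv ≈ 11.5 km/s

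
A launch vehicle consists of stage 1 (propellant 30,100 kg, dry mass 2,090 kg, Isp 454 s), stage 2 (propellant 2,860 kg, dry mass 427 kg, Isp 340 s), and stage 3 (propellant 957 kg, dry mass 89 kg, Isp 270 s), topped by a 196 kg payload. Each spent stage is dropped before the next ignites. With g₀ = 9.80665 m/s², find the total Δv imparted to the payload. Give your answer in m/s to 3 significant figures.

Δv ≈ 14900 m/s

Ignition mass of stage 1 = 30,100+2,090 + 2,860+427 + 957+89 + 196 = 36,719 kg.
Stage 1: m₀ = 36,719 kg, m_f = 36,719 − 30,100 = 6,619 kg; Δv = 454×9.80665×ln(5.548) = 4452.2×1.7134 ≈ 7628 m/s.
Stage 2: m₀ = 4,529 kg, m_f = 4,529 − 2,860 = 1,669 kg; Δv = 340×9.80665×ln(2.714) = 3334.3×0.9983 ≈ 3329 m/s.
Stage 3: m₀ = 1,242 kg, m_f = 1,242 − 957 = 285 kg; Δv = 270×9.80665×ln(4.358) = 2647.8×1.4720 ≈ 3898 m/s.
Total Δv = 7628 + 3329 + 3898 = 14855 m/s.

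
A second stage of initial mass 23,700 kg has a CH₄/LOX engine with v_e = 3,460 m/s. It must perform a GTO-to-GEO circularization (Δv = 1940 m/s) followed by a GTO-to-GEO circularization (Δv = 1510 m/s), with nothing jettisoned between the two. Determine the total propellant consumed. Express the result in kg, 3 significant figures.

After the first burn: m = 23700 × exp(−1940/3460.0) = 23700 × 0.57081 = 13,528.2 kg.
After the second burn: m = 13,528.2 × exp(−1510/3460.0) = 13,528.2 × 0.64635 = 8,743.95 kg.
Total propellant = m₀ − m_final = 23700 − 8,743.95 = 14,956.05 kg.

total propellant consumed ≈ 15000 kg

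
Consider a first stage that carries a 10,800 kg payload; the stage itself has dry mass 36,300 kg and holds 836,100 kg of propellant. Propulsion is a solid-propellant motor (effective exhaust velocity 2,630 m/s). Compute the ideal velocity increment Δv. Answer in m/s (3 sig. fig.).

Δv ≈ 7710 m/s

m₀ = payload + dry + propellant = 10,800 + 36,300 + 836,100 = 883,200 kg.
m_f = payload + dry = 10,800 + 36,300 = 47,100 kg.
From the ideal rocket equation, Δv = v_e · ln(m₀/m_f) = 2630.0 × ln(18.75) = 2630.0 × 2.9313 ≈ 7709.3 m/s.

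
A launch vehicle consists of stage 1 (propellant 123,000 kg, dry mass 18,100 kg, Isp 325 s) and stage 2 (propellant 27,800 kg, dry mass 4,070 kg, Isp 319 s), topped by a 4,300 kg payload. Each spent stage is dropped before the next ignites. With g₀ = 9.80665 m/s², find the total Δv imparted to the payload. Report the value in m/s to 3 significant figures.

Ignition mass of stage 1 = 123,000+18,100 + 27,800+4,070 + 4,300 = 177,270 kg.
Stage 1: m₀ = 177,270 kg, m_f = 177,270 − 123,000 = 54,270 kg; Δv = 325×9.80665×ln(3.266) = 3187.2×1.1837 ≈ 3773 m/s.
Stage 2: m₀ = 36,170 kg, m_f = 36,170 − 27,800 = 8,370 kg; Δv = 319×9.80665×ln(4.321) = 3128.3×1.4636 ≈ 4579 m/s.
Total Δv = 3773 + 4579 = 8352 m/s.

Δv ≈ 8350 m/s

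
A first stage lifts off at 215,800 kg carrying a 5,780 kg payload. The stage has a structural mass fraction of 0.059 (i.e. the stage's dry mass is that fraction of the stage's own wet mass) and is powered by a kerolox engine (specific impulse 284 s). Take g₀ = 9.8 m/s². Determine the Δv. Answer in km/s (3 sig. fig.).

Stage wet mass = m₀ − payload = 215,800 − 5,780 = 210,020 kg.
Stage dry mass = ε × stage wet mass = 0.059 × 210,020 = 12,391.2 kg.
Burnout mass m_f = stage dry + payload = 12,391.2 + 5,780 = 18,171.2 kg.
v_e = Isp · g₀ = 284 × 9.8 = 2783.2 m/s.
Δv = v_e · ln(215,800/18,171.2) = 2783.2 × ln(11.88) = 2783.2 × 2.4745 ≈ 6887 m/s.

Δv ≈ 6.89 km/s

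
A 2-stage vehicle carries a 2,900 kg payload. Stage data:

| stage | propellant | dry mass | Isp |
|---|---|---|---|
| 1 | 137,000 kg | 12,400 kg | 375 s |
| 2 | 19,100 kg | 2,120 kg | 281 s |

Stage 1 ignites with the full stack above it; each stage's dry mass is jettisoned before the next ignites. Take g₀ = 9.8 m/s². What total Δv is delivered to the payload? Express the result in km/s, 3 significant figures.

Δv ≈ 10.0 km/s

Ignition mass of stage 1 = 137,000+12,400 + 19,100+2,120 + 2,900 = 173,520 kg.
Stage 1: m₀ = 173,520 kg, m_f = 173,520 − 137,000 = 36,520 kg; Δv = 375×9.8×ln(4.751) = 3675.0×1.5584 ≈ 5727 m/s.
Stage 2: m₀ = 24,120 kg, m_f = 24,120 − 19,100 = 5,020 kg; Δv = 281×9.8×ln(4.805) = 2753.8×1.5696 ≈ 4322 m/s.
Total Δv = 5727 + 4322 = 10049 m/s.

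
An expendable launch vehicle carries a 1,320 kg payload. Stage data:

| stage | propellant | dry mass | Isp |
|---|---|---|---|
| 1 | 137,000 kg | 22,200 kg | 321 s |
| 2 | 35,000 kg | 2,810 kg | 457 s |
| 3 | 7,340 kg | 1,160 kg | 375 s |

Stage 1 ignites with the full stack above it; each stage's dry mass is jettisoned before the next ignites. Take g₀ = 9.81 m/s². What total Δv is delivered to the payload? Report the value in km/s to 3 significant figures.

Ignition mass of stage 1 = 137,000+22,200 + 35,000+2,810 + 7,340+1,160 + 1,320 = 206,830 kg.
Stage 1: m₀ = 206,830 kg, m_f = 206,830 − 137,000 = 69,830 kg; Δv = 321×9.81×ln(2.962) = 3149.0×1.0858 ≈ 3419 m/s.
Stage 2: m₀ = 47,630 kg, m_f = 47,630 − 35,000 = 12,630 kg; Δv = 457×9.81×ln(3.771) = 4483.2×1.3274 ≈ 5951 m/s.
Stage 3: m₀ = 9,820 kg, m_f = 9,820 − 7,340 = 2,480 kg; Δv = 375×9.81×ln(3.96) = 3678.8×1.3762 ≈ 5063 m/s.
Total Δv = 3419 + 5951 + 5063 = 14433 m/s.

Δv ≈ 14.4 km/s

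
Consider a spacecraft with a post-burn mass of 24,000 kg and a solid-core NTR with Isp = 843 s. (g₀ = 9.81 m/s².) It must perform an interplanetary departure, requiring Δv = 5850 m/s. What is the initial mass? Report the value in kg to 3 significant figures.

initial mass ≈ 48700 kg

v_e = Isp · g₀ = 843 × 9.81 = 8269.8 m/s.
m₀/m_f = exp(Δv / v_e) = exp(5850 / 8269.8) = exp(0.7074) = 2.0287.
m₀ = m_f × 2.0287 = 24,000 × 2.0287 = 48,688.8 kg.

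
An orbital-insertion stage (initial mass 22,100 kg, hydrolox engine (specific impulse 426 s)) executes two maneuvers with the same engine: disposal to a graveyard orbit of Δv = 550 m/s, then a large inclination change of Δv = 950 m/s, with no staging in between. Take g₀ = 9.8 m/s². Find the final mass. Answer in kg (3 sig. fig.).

final mass ≈ 15400 kg

v_e = Isp · g₀ = 426 × 9.8 = 4174.8 m/s.
After the first burn: m = 22100 × exp(−550/4174.8) = 22100 × 0.87657 = 19,372.2 kg.
After the second burn: m = 19,372.2 × exp(−950/4174.8) = 19,372.2 × 0.79648 = 15,429.6 kg.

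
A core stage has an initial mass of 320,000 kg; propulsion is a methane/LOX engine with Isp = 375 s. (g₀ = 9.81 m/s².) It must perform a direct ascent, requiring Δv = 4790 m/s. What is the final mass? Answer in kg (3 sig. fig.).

final mass ≈ 87000 kg

v_e = Isp · g₀ = 375 × 9.81 = 3678.8 m/s.
By the Tsiolkovsky rocket equation, m₀/m_f = exp(Δv / v_e) = exp(4790 / 3678.8) = exp(1.3021) = 3.6769.
m_f = m₀ / 3.6769 = 320,000 / 3.6769 = 87,029.8 kg.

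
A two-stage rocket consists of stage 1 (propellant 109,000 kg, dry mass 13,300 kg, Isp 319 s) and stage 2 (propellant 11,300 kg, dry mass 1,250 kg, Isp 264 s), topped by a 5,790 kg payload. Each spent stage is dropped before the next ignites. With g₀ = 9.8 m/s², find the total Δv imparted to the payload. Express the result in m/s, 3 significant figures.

Ignition mass of stage 1 = 109,000+13,300 + 11,300+1,250 + 5,790 = 140,640 kg.
Stage 1: m₀ = 140,640 kg, m_f = 140,640 − 109,000 = 31,640 kg; Δv = 319×9.8×ln(4.445) = 3126.2×1.4918 ≈ 4664 m/s.
Stage 2: m₀ = 18,340 kg, m_f = 18,340 − 11,300 = 7,040 kg; Δv = 264×9.8×ln(2.605) = 2587.2×0.9575 ≈ 2477 m/s.
Total Δv = 4664 + 2477 = 7141 m/s.

Δv ≈ 7140 m/s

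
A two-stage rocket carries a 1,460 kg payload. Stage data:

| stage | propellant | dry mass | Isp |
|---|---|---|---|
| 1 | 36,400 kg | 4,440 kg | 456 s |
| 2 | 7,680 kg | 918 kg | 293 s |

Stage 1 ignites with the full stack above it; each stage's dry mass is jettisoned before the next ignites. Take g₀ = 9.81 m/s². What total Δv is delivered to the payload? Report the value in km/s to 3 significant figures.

Δv ≈ 9.76 km/s

Ignition mass of stage 1 = 36,400+4,440 + 7,680+918 + 1,460 = 50,898 kg.
Stage 1: m₀ = 50,898 kg, m_f = 50,898 − 36,400 = 14,498 kg; Δv = 456×9.81×ln(3.511) = 4473.4×1.2558 ≈ 5618 m/s.
Stage 2: m₀ = 10,058 kg, m_f = 10,058 − 7,680 = 2,378 kg; Δv = 293×9.81×ln(4.23) = 2874.3×1.4421 ≈ 4145 m/s.
Total Δv = 5618 + 4145 = 9763 m/s.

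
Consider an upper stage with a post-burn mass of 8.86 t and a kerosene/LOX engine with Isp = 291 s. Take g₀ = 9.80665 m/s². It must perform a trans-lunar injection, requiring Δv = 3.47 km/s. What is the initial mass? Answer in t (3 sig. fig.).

v_e = Isp · g₀ = 291 × 9.80665 = 2853.7 m/s.
From the ideal rocket equation, m₀/m_f = exp(Δv / v_e) = exp(3470 / 2853.7) = exp(1.2160) = 3.3735.
m₀ = m_f × 3.3735 = 8.86 × 3.3735 = 29.8892 t.

initial mass ≈ 29.9 t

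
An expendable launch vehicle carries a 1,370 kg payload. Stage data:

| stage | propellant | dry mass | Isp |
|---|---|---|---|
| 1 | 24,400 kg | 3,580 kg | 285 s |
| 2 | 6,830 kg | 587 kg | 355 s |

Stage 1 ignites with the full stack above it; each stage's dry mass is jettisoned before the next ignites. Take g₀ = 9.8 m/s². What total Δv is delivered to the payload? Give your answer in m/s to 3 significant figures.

Ignition mass of stage 1 = 24,400+3,580 + 6,830+587 + 1,370 = 36,767 kg.
Stage 1: m₀ = 36,767 kg, m_f = 36,767 − 24,400 = 12,367 kg; Δv = 285×9.8×ln(2.973) = 2793.0×1.0896 ≈ 3043 m/s.
Stage 2: m₀ = 8,787 kg, m_f = 8,787 − 6,830 = 1,957 kg; Δv = 355×9.8×ln(4.49) = 3479.0×1.5019 ≈ 5225 m/s.
Total Δv = 3043 + 5225 = 8268 m/s.

Δv ≈ 8270 m/s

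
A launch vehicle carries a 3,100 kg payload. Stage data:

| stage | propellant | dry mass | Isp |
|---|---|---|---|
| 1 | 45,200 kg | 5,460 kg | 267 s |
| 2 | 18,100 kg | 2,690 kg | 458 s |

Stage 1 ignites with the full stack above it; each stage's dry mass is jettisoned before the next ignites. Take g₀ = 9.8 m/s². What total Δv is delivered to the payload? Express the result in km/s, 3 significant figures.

Ignition mass of stage 1 = 45,200+5,460 + 18,100+2,690 + 3,100 = 74,550 kg.
Stage 1: m₀ = 74,550 kg, m_f = 74,550 − 45,200 = 29,350 kg; Δv = 267×9.8×ln(2.54) = 2616.6×0.9322 ≈ 2439 m/s.
Stage 2: m₀ = 23,890 kg, m_f = 23,890 − 18,100 = 5,790 kg; Δv = 458×9.8×ln(4.126) = 4488.4×1.4173 ≈ 6362 m/s.
Total Δv = 2439 + 6362 = 8801 m/s.

Δv ≈ 8.80 km/s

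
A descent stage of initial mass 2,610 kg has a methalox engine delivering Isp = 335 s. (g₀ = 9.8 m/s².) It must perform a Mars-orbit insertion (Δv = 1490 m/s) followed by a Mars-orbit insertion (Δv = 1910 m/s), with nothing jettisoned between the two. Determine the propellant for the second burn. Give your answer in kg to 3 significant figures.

propellant for the second burn ≈ 731 kg

v_e = Isp · g₀ = 335 × 9.8 = 3283.0 m/s.
After the first burn: m = 2610 × exp(−1490/3283.0) = 2610 × 0.63518 = 1,657.82 kg.
After the second burn: m = 1,657.82 × exp(−1910/3283.0) = 1,657.82 × 0.55890 = 926.556 kg.
Second-burn propellant = 1,657.82 − 926.556 = 731.264 kg.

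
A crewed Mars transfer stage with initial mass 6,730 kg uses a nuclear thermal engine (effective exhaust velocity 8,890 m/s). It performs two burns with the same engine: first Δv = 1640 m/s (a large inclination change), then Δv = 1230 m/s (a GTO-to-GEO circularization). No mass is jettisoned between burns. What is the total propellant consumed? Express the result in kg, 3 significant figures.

total propellant consumed ≈ 1860 kg

After the first burn: m = 6730 × exp(−1640/8890.0) = 6730 × 0.83154 = 5,596.26 kg.
After the second burn: m = 5,596.26 × exp(−1230/8890.0) = 5,596.26 × 0.87079 = 4,873.17 kg.
Total propellant = m₀ − m_final = 6730 − 4,873.17 = 1,856.83 kg.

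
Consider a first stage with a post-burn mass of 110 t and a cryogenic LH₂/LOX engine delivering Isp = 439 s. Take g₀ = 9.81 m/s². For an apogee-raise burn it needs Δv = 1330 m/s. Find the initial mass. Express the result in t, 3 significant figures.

v_e = Isp · g₀ = 439 × 9.81 = 4306.6 m/s.
m₀/m_f = exp(Δv / v_e) = exp(1330 / 4306.6) = exp(0.3088) = 1.3618.
m₀ = m_f × 1.3618 = 110 × 1.3618 = 149.798 t.

initial mass ≈ 150 t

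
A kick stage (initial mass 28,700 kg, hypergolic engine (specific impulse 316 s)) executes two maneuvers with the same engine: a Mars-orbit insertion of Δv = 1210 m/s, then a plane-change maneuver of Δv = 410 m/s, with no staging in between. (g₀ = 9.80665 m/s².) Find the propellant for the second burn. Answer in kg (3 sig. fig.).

v_e = Isp · g₀ = 316 × 9.80665 = 3098.9 m/s.
After the first burn: m = 28700 × exp(−1210/3098.9) = 28700 × 0.67674 = 19,422.4 kg.
After the second burn: m = 19,422.4 × exp(−410/3098.9) = 19,422.4 × 0.87607 = 17,015.4 kg.
Second-burn propellant = 19,422.4 − 17,015.4 = 2,407 kg.

propellant for the second burn ≈ 2410 kg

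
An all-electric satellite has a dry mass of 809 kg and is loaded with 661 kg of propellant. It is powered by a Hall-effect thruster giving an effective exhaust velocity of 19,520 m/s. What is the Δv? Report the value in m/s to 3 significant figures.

m₀ = m_dry + m_prop = 809 + 661 = 1,470 kg.
Δv = v_e · ln(m₀/m_f) = 19520.0 × ln(1.817) = 19520.0 × 0.5972 ≈ 11657.7 m/s.

Δv ≈ 11700 m/s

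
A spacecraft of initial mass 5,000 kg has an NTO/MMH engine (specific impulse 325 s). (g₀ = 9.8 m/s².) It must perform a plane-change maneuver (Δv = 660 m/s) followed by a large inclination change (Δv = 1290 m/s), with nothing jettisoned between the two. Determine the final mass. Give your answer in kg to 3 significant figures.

final mass ≈ 2710 kg

v_e = Isp · g₀ = 325 × 9.8 = 3185.0 m/s.
After the first burn: m = 5000 × exp(−660/3185.0) = 5000 × 0.81284 = 4,064.2 kg.
After the second burn: m = 4,064.2 × exp(−1290/3185.0) = 4,064.2 × 0.66696 = 2,710.66 kg.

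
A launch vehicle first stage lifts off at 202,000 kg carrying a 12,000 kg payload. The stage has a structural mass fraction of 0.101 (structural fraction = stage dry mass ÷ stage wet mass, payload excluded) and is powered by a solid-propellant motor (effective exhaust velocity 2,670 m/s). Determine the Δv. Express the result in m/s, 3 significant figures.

Δv ≈ 4990 m/s

Stage wet mass = m₀ − payload = 202,000 − 12,000 = 190,000 kg.
Stage dry mass = ε × stage wet mass = 0.101 × 190,000 = 19,190 kg.
Burnout mass m_f = stage dry + payload = 19,190 + 12,000 = 31,190 kg.
From the ideal rocket equation, Δv = v_e · ln(202,000/31,190) = 2670.0 × ln(6.476) = 2670.0 × 1.8682 ≈ 4988 m/s.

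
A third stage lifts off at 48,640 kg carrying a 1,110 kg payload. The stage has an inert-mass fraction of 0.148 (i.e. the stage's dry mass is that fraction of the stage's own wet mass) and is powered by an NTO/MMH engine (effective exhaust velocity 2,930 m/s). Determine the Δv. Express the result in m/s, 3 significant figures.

Δv ≈ 5240 m/s

Stage wet mass = m₀ − payload = 48,640 − 1,110 = 47,530 kg.
Stage dry mass = ε × stage wet mass = 0.148 × 47,530 = 7,034.44 kg.
Burnout mass m_f = stage dry + payload = 7,034.44 + 1,110 = 8,144.44 kg.
Δv = v_e · ln(48,640/8,144.44) = 2930.0 × ln(5.972) = 2930.0 × 1.7871 ≈ 5236 m/s.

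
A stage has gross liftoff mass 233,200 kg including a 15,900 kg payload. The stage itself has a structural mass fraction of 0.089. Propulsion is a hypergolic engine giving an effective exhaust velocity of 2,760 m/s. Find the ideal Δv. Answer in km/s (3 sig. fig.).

Stage wet mass = m₀ − payload = 233,200 − 15,900 = 217,300 kg.
Stage dry mass = ε × stage wet mass = 0.089 × 217,300 = 19,339.7 kg.
Burnout mass m_f = stage dry + payload = 19,339.7 + 15,900 = 35,239.7 kg.
Δv = v_e · ln(233,200/35,239.7) = 2760.0 × ln(6.618) = 2760.0 × 1.8897 ≈ 5216 m/s.

Δv ≈ 5.22 km/s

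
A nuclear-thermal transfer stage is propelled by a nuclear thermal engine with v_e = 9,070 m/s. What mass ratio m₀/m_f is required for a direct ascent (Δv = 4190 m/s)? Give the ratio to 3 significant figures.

From the ideal rocket equation, m₀/m_f = exp(Δv / v_e) = exp(4190 / 9070.0) = exp(0.4620) = 1.5872.

mass ratio ≈ 1.59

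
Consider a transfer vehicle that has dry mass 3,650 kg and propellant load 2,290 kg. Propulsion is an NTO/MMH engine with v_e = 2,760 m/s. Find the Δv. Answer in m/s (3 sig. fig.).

Δv ≈ 1340 m/s

m₀ = m_dry + m_prop = 3,650 + 2,290 = 5,940 kg.
Δv = v_e · ln(m₀/m_f) = 2760.0 × ln(1.627) = 2760.0 × 0.4870 ≈ 1344.1 m/s.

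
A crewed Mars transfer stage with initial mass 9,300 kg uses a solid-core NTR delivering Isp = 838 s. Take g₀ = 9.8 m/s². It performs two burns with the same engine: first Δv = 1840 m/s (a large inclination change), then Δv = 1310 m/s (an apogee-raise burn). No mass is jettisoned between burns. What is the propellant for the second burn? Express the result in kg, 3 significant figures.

propellant for the second burn ≈ 1100 kg

v_e = Isp · g₀ = 838 × 9.8 = 8212.4 m/s.
After the first burn: m = 9300 × exp(−1840/8212.4) = 9300 × 0.79927 = 7,433.21 kg.
After the second burn: m = 7,433.21 × exp(−1310/8212.4) = 7,433.21 × 0.85256 = 6,337.26 kg.
Second-burn propellant = 7,433.21 − 6,337.26 = 1,095.95 kg.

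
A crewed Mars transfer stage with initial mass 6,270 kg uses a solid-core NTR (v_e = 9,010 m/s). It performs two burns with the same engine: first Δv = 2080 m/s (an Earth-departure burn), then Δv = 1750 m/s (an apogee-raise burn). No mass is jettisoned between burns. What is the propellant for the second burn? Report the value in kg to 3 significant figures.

After the first burn: m = 6270 × exp(−2080/9010.0) = 6270 × 0.79385 = 4,977.44 kg.
After the second burn: m = 4,977.44 × exp(−1750/9010.0) = 4,977.44 × 0.82347 = 4,098.77 kg.
Second-burn propellant = 4,977.44 − 4,098.77 = 878.67 kg.

propellant for the second burn ≈ 879 kg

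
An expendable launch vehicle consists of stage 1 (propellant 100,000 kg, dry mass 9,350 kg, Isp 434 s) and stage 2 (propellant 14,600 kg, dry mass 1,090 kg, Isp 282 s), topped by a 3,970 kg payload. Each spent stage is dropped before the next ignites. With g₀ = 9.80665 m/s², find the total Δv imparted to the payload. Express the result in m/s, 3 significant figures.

Ignition mass of stage 1 = 100,000+9,350 + 14,600+1,090 + 3,970 = 129,010 kg.
Stage 1: m₀ = 129,010 kg, m_f = 129,010 − 100,000 = 29,010 kg; Δv = 434×9.80665×ln(4.447) = 4256.1×1.4922 ≈ 6351 m/s.
Stage 2: m₀ = 19,660 kg, m_f = 19,660 − 14,600 = 5,060 kg; Δv = 282×9.80665×ln(3.885) = 2765.5×1.3572 ≈ 3753 m/s.
Total Δv = 6351 + 3753 = 10104 m/s.

Δv ≈ 10100 m/s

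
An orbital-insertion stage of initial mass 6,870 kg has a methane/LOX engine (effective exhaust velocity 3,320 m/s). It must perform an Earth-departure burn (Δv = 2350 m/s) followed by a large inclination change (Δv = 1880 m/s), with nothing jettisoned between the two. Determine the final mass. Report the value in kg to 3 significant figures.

final mass ≈ 1920 kg

After the first burn: m = 6870 × exp(−2350/3320.0) = 6870 × 0.49271 = 3,384.92 kg.
After the second burn: m = 3,384.92 × exp(−1880/3320.0) = 3,384.92 × 0.56764 = 1,921.42 kg.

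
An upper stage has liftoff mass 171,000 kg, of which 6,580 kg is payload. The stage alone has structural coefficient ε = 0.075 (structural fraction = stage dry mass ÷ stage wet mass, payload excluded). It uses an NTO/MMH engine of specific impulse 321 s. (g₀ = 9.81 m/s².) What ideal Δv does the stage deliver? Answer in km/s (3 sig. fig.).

Stage wet mass = m₀ − payload = 171,000 − 6,580 = 164,420 kg.
Stage dry mass = ε × stage wet mass = 0.075 × 164,420 = 12,331.5 kg.
Burnout mass m_f = stage dry + payload = 12,331.5 + 6,580 = 18,911.5 kg.
v_e = Isp · g₀ = 321 × 9.81 = 3149.0 m/s.
Δv = v_e · ln(171,000/18,911.5) = 3149.0 × ln(9.042) = 3149.0 × 2.2019 ≈ 6934 m/s.

Δv ≈ 6.93 km/s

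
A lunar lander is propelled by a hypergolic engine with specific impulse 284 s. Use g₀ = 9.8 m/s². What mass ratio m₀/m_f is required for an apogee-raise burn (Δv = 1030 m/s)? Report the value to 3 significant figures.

mass ratio ≈ 1.45

v_e = Isp · g₀ = 284 × 9.8 = 2783.2 m/s.
Rocket equation: m₀/m_f = exp(Δv / v_e) = exp(1030 / 2783.2) = exp(0.3701) = 1.4478.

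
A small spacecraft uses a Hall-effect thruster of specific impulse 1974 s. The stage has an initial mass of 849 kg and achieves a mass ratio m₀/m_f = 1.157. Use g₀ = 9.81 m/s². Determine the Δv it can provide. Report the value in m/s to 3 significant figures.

Δv ≈ 2820 m/s

v_e = Isp · g₀ = 1974 × 9.81 = 19364.9 m/s.
Using Δv = v_e ln(m₀/m_f): Δv = v_e · ln(1.157) = 19364.9 × 0.1458 ≈ 2824.0 m/s.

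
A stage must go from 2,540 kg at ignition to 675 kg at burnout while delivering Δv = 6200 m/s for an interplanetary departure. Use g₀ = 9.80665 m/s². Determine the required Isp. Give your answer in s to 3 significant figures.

ln(m₀/m_f) = ln(2540/675) = ln(3.763) = 1.3252.
v_e = Δv / ln(m₀/m_f) = 6200 / 1.3252 = 4678.5 m/s.
Isp = v_e / g₀ = 4678.5 / 9.80665 = 477.1 s.

Isp ≈ 477 s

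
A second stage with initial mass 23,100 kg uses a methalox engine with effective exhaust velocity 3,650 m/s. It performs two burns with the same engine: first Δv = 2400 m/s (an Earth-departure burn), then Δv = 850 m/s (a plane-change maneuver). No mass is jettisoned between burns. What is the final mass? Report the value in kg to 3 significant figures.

final mass ≈ 9480 kg

After the first burn: m = 23100 × exp(−2400/3650.0) = 23100 × 0.51813 = 11,968.8 kg.
After the second burn: m = 11,968.8 × exp(−850/3650.0) = 11,968.8 × 0.79225 = 9,482.28 kg.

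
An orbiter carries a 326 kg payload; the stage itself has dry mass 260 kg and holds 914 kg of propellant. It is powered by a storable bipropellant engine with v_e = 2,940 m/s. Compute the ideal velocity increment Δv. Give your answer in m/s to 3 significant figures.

m₀ = payload + dry + propellant = 326 + 260 + 914 = 1,500 kg.
m_f = payload + dry = 326 + 260 = 586 kg.
Rocket equation: Δv = v_e · ln(m₀/m_f) = 2940.0 × ln(2.56) = 2940.0 × 0.9399 ≈ 2763.3 m/s.

Δv ≈ 2760 m/s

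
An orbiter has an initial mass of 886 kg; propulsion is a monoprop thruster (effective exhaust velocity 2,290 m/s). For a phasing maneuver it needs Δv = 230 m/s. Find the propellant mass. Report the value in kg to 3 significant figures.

propellant mass ≈ 84.7 kg

m₀/m_f = exp(Δv / v_e) = exp(230 / 2290.0) = exp(0.1004) = 1.1057.
m_f = 886 / 1.1057 = 801.302 kg, so propellant = m₀ − m_f = 886 − 801.302 = 84.698 kg.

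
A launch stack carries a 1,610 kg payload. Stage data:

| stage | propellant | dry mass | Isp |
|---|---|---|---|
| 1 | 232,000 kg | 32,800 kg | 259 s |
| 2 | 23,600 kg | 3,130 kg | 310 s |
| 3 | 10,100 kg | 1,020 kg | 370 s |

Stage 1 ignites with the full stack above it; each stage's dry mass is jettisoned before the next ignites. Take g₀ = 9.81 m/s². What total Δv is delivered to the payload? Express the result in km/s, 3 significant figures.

Ignition mass of stage 1 = 232,000+32,800 + 23,600+3,130 + 10,100+1,020 + 1,610 = 304,260 kg.
Stage 1: m₀ = 304,260 kg, m_f = 304,260 − 232,000 = 72,260 kg; Δv = 259×9.81×ln(4.211) = 2540.8×1.4376 ≈ 3653 m/s.
Stage 2: m₀ = 39,460 kg, m_f = 39,460 − 23,600 = 15,860 kg; Δv = 310×9.81×ln(2.488) = 3041.1×0.9115 ≈ 2772 m/s.
Stage 3: m₀ = 12,730 kg, m_f = 12,730 − 10,100 = 2,630 kg; Δv = 370×9.81×ln(4.84) = 3629.7×1.5770 ≈ 5724 m/s.
Total Δv = 3653 + 2772 + 5724 = 12149 m/s.

Δv ≈ 12.1 km/s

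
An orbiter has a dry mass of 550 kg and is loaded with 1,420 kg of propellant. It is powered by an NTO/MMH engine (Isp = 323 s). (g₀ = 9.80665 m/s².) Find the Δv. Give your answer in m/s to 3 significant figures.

v_e = Isp · g₀ = 323 × 9.80665 = 3167.5 m/s.
m₀ = m_dry + m_prop = 550 + 1,420 = 1,970 kg.
Δv = v_e · ln(m₀/m_f) = 3167.5 × ln(3.582) = 3167.5 × 1.2759 ≈ 4041.4 m/s.

Δv ≈ 4040 m/s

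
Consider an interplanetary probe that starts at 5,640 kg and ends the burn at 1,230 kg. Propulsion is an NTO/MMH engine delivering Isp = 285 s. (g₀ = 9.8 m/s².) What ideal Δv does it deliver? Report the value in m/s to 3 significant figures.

v_e = Isp · g₀ = 285 × 9.8 = 2793.0 m/s.
From the ideal rocket equation, Δv = v_e · ln(m₀/m_f) = 2793.0 × ln(4.585) = 2793.0 × 1.5229 ≈ 4253.4 m/s.

Δv ≈ 4250 m/s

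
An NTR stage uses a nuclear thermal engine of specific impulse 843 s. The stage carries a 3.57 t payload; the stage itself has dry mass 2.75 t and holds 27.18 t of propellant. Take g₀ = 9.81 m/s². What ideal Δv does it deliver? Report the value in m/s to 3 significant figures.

v_e = Isp · g₀ = 843 × 9.81 = 8269.8 m/s.
m₀ = payload + dry + propellant = 3.57 + 2.75 + 27.18 = 33.5 t.
m_f = payload + dry = 3.57 + 2.75 = 6.32 t.
Δv = v_e · ln(m₀/m_f) = 8269.8 × ln(5.301) = 8269.8 × 1.6678 ≈ 13792.6 m/s.

Δv ≈ 13800 m/s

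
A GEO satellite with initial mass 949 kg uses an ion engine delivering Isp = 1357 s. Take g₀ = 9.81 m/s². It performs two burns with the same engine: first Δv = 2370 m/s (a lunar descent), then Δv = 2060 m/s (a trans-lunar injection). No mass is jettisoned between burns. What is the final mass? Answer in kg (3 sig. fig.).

v_e = Isp · g₀ = 1357 × 9.81 = 13312.2 m/s.
After the first burn: m = 949 × exp(−2370/13312.2) = 949 × 0.83692 = 794.237 kg.
After the second burn: m = 794.237 × exp(−2060/13312.2) = 794.237 × 0.85663 = 680.367 kg.

final mass ≈ 680 kg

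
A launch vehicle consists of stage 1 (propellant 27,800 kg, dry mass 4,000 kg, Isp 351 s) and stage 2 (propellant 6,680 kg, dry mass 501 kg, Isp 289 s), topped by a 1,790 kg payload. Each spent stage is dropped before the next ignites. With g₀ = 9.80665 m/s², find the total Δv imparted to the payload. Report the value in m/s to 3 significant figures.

Δv ≈ 7810 m/s

Ignition mass of stage 1 = 27,800+4,000 + 6,680+501 + 1,790 = 40,771 kg.
Stage 1: m₀ = 40,771 kg, m_f = 40,771 − 27,800 = 12,971 kg; Δv = 351×9.80665×ln(3.143) = 3442.1×1.1453 ≈ 3942 m/s.
Stage 2: m₀ = 8,971 kg, m_f = 8,971 − 6,680 = 2,291 kg; Δv = 289×9.80665×ln(3.916) = 2834.1×1.3650 ≈ 3869 m/s.
Total Δv = 3942 + 3869 = 7811 m/s.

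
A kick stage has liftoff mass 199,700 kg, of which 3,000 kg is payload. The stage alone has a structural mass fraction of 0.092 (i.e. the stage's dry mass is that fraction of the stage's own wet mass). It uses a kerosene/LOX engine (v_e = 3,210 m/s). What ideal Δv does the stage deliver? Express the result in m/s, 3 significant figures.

Stage wet mass = m₀ − payload = 199,700 − 3,000 = 196,700 kg.
Stage dry mass = ε × stage wet mass = 0.092 × 196,700 = 18,096.4 kg.
Burnout mass m_f = stage dry + payload = 18,096.4 + 3,000 = 21,096.4 kg.
From the ideal rocket equation, Δv = v_e · ln(199,700/21,096.4) = 3210.0 × ln(9.466) = 3210.0 × 2.2477 ≈ 7215 m/s.

Δv ≈ 7220 m/s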